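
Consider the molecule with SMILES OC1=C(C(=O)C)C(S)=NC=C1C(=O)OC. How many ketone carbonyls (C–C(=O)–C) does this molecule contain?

The ketone motif appears at heavy-atom position 4 in the SMILES.
Other groups present: 1 ester, 1 hydroxyl, 1 thiol.
Ketone count: 1.

1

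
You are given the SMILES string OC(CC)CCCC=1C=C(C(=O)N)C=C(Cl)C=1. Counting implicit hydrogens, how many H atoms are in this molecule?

Walk through each heavy atom and fill implicit hydrogens from standard valence (C 4, N 3, O 2, S 2, halogen 1):
  atom 1: O, bond orders sum to 1 (valence 2) → 1 H
  atom 2: C, bond orders sum to 3 (valence 4) → 1 H
  atom 3: C, bond orders sum to 2 (valence 4) → 2 H
  atom 4: C, bond orders sum to 1 (valence 4) → 3 H
  atom 5: C, bond orders sum to 2 (valence 4) → 2 H
  atom 6: C, bond orders sum to 2 (valence 4) → 2 H
  atom 7: C, bond orders sum to 2 (valence 4) → 2 H
  atom 8: C, bond orders sum to 4 (valence 4) → 0 H
  atom 9: C, bond orders sum to 3 (valence 4) → 1 H
  atom 10: C, bond orders sum to 4 (valence 4) → 0 H
  atom 11: C, bond orders sum to 4 (valence 4) → 0 H
  atom 12: O, bond orders sum to 2 (valence 2) → 0 H
  atom 13: N, bond orders sum to 1 (valence 3) → 2 H
  atom 14: C, bond orders sum to 3 (valence 4) → 1 H
  atom 15: C, bond orders sum to 4 (valence 4) → 0 H
  atom 16: Cl (halogen, monovalent) → 0 H
  atom 17: C, bond orders sum to 3 (valence 4) → 1 H
Total hydrogens: 18.

18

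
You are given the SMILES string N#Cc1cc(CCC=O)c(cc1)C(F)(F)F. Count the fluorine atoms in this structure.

3

Scan the SMILES for F atoms (remember two-letter symbols like Cl and Br are single atoms).
Fluorine count: 3.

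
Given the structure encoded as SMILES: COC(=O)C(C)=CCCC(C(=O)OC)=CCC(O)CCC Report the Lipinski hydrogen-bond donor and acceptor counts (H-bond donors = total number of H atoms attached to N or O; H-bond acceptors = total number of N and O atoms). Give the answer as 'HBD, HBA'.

1, 5

Donors: find every N or O and count the H atoms it carries.
  atom 2 (O): bond orders sum to 2 → 0 H
  atom 4 (O): bond orders sum to 2 → 0 H
  atom 12 (O): bond orders sum to 2 → 0 H
  atom 13 (O): bond orders sum to 2 → 0 H
  atom 18 (O): bond orders sum to 1 → 1 H
Lipinski HBD = 1.
Acceptors: N atoms = 0, O atoms = 5 → HBA = 5.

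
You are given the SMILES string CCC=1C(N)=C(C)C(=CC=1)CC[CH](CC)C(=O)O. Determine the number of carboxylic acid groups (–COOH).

The carboxylic acid motif appears at heavy-atom position 16 in the SMILES.
Other groups present: 1 primary amine.
Carboxylic acid count: 1.

1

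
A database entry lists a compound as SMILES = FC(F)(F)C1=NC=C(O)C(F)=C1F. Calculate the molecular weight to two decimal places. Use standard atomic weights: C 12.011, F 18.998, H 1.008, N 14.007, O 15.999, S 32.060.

First, the molecular formula is C6H2F5NO (counting implicit H from valence).
  C: 6 × 12.011 = 72.066
  F: 5 × 18.998 = 94.990
  H: 2 × 1.008 = 2.016
  N: 1 × 14.007 = 14.007
  O: 1 × 15.999 = 15.999
Sum: 6×12.011 + 5×18.998 + 2×1.008 + 1×14.007 + 1×15.999 = 199.078 → 199.08 g/mol.

199.08 g/mol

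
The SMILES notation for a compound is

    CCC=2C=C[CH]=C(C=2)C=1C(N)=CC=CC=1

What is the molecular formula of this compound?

Walk through each heavy atom and fill implicit hydrogens from standard valence (C 4, N 3, O 2, S 2, halogen 1):
  atom 1: C, bond orders sum to 1 (valence 4) → 3 H
  atom 2: C, bond orders sum to 2 (valence 4) → 2 H
  atom 3: C, bond orders sum to 4 (valence 4) → 0 H
  atom 4: C, bond orders sum to 3 (valence 4) → 1 H
  atom 5: C, bond orders sum to 3 (valence 4) → 1 H
  atom 6: C with explicit H count 1
  atom 7: C, bond orders sum to 4 (valence 4) → 0 H
  atom 8: C, bond orders sum to 3 (valence 4) → 1 H
  atom 9: C, bond orders sum to 4 (valence 4) → 0 H
  atom 10: C, bond orders sum to 4 (valence 4) → 0 H
  atom 11: N, bond orders sum to 1 (valence 3) → 2 H
  atom 12: C, bond orders sum to 3 (valence 4) → 1 H
  atom 13: C, bond orders sum to 3 (valence 4) → 1 H
  atom 14: C, bond orders sum to 3 (valence 4) → 1 H
  atom 15: C, bond orders sum to 3 (valence 4) → 1 H
Totals → C:14, H:15, N:1.
In Hill order: C14H15N.

C14H15N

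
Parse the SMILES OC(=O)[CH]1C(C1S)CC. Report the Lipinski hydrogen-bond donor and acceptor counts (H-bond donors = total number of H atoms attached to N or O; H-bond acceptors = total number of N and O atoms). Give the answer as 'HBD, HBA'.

1, 2

Donors: find every N or O and count the H atoms it carries.
  atom 1 (O): bond orders sum to 1 → 1 H
  atom 3 (O): bond orders sum to 2 → 0 H
Lipinski HBD = 1.
Acceptors: N atoms = 0, O atoms = 2 → HBA = 2.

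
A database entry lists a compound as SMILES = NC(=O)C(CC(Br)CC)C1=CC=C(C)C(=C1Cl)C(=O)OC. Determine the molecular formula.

C15H19BrClNO3

Walk through each heavy atom and fill implicit hydrogens from standard valence (C 4, N 3, O 2, S 2, halogen 1):
  atom 1: N, bond orders sum to 1 (valence 3) → 2 H
  atom 2: C, bond orders sum to 4 (valence 4) → 0 H
  atom 3: O, bond orders sum to 2 (valence 2) → 0 H
  atom 4: C, bond orders sum to 3 (valence 4) → 1 H
  atom 5: C, bond orders sum to 2 (valence 4) → 2 H
  atom 6: C, bond orders sum to 3 (valence 4) → 1 H
  atom 7: Br (halogen, monovalent) → 0 H
  atom 8: C, bond orders sum to 2 (valence 4) → 2 H
  atom 9: C, bond orders sum to 1 (valence 4) → 3 H
  atom 10: C, bond orders sum to 4 (valence 4) → 0 H
  atom 11: C, bond orders sum to 3 (valence 4) → 1 H
  atom 12: C, bond orders sum to 3 (valence 4) → 1 H
  atom 13: C, bond orders sum to 4 (valence 4) → 0 H
  atom 14: C, bond orders sum to 1 (valence 4) → 3 H
  atom 15: C, bond orders sum to 4 (valence 4) → 0 H
  atom 16: C, bond orders sum to 4 (valence 4) → 0 H
  atom 17: Cl (halogen, monovalent) → 0 H
  atom 18: C, bond orders sum to 4 (valence 4) → 0 H
  atom 19: O, bond orders sum to 2 (valence 2) → 0 H
  atom 20: O, bond orders sum to 2 (valence 2) → 0 H
  atom 21: C, bond orders sum to 1 (valence 4) → 3 H
Totals → C:15, H:19, Br:1, Cl:1, N:1, O:3.
In Hill order: C15H19BrClNO3.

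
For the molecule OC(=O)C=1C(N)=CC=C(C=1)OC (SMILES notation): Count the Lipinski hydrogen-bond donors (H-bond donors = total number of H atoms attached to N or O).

Donors: find every N or O and count the H atoms it carries.
  atom 1 (O): bond orders sum to 1 → 1 H
  atom 3 (O): bond orders sum to 2 → 0 H
  atom 6 (N): bond orders sum to 1 → 2 H
  atom 11 (O): bond orders sum to 2 → 0 H
Lipinski HBD = 3.

3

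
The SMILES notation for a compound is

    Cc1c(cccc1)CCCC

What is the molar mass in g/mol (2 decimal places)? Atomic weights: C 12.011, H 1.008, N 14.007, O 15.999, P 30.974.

First, the molecular formula is C11H16 (counting implicit H from valence).
  C: 11 × 12.011 = 132.121
  H: 16 × 1.008 = 16.128
Sum: 11×12.011 + 16×1.008 = 148.249 → 148.25 g/mol.

148.25 g/mol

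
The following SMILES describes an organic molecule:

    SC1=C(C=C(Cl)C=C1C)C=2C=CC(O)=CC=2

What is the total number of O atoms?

Scan the SMILES for O atoms (remember two-letter symbols like Cl and Br are single atoms).
Oxygen count: 1.

1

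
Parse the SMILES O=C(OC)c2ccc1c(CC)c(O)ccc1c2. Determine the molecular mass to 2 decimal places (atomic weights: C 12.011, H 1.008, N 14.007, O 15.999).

230.26 g/mol

First, the molecular formula is C14H14O3 (counting implicit H from valence).
  C: 14 × 12.011 = 168.154
  H: 14 × 1.008 = 14.112
  O: 3 × 15.999 = 47.997
Sum: 14×12.011 + 14×1.008 + 3×15.999 = 230.263 → 230.26 g/mol.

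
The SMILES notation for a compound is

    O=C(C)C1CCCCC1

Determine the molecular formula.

C8H14O

Walk through each heavy atom and fill implicit hydrogens from standard valence (C 4, N 3, O 2, S 2, halogen 1):
  atom 1: O, bond orders sum to 2 (valence 2) → 0 H
  atom 2: C, bond orders sum to 4 (valence 4) → 0 H
  atom 3: C, bond orders sum to 1 (valence 4) → 3 H
  atom 4: C, bond orders sum to 3 (valence 4) → 1 H
  atom 5: C, bond orders sum to 2 (valence 4) → 2 H
  atom 6: C, bond orders sum to 2 (valence 4) → 2 H
  atom 7: C, bond orders sum to 2 (valence 4) → 2 H
  atom 8: C, bond orders sum to 2 (valence 4) → 2 H
  atom 9: C, bond orders sum to 2 (valence 4) → 2 H
Totals → C:8, H:14, O:1.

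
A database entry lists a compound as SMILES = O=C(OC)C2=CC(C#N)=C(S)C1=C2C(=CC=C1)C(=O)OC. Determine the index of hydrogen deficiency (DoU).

Molecular formula: C15H11NO4S.
DoU = (2C + 2 + N − H − X) / 2, where X is the halogen count and O/S are ignored.
    = (2·15 + 2 + 1 − 11 − 0) / 2 = 22 / 2 = 11.

11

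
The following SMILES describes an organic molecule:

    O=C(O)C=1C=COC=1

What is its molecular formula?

C5H4O3

Walk through each heavy atom and fill implicit hydrogens from standard valence (C 4, N 3, O 2, S 2, halogen 1):
  atom 1: O, bond orders sum to 2 (valence 2) → 0 H
  atom 2: C, bond orders sum to 4 (valence 4) → 0 H
  atom 3: O, bond orders sum to 1 (valence 2) → 1 H
  atom 4: C, bond orders sum to 4 (valence 4) → 0 H
  atom 5: C, bond orders sum to 3 (valence 4) → 1 H
  atom 6: C, bond orders sum to 3 (valence 4) → 1 H
  atom 7: O, bond orders sum to 2 (valence 2) → 0 H
  atom 8: C, bond orders sum to 3 (valence 4) → 1 H
Totals → C:5, H:4, O:3.
In Hill order: C5H4O3.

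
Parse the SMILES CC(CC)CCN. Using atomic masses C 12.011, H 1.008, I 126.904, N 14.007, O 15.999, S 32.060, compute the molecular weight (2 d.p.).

First, the molecular formula is C6H15N (counting implicit H from valence).
  C: 6 × 12.011 = 72.066
  H: 15 × 1.008 = 15.120
  N: 1 × 14.007 = 14.007
Sum: 6×12.011 + 15×1.008 + 1×14.007 = 101.193 → 101.19 g/mol.

101.19 g/mol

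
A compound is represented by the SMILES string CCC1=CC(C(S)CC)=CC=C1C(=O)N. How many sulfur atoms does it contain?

Scan the SMILES for S atoms (remember two-letter symbols like Cl and Br are single atoms).
Sulfur count: 1.

1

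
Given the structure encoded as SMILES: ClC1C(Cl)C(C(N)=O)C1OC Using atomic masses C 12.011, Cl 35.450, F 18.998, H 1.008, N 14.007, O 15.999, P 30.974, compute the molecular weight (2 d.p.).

First, the molecular formula is C6H9Cl2NO2 (counting implicit H from valence).
  C: 6 × 12.011 = 72.066
  Cl: 2 × 35.450 = 70.900
  H: 9 × 1.008 = 9.072
  N: 1 × 14.007 = 14.007
  O: 2 × 15.999 = 31.998
Sum: 6×12.011 + 2×35.450 + 9×1.008 + 1×14.007 + 2×15.999 = 198.043 → 198.04 g/mol.

198.04 g/mol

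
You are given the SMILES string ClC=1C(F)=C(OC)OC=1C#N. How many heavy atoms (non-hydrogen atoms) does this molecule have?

11

Every atom symbol written in the SMILES (organic subset) is one heavy atom; implicit H are not written.
Heavy atoms by element → C:6, Cl:1, F:1, N:1, O:2.
Total: 11.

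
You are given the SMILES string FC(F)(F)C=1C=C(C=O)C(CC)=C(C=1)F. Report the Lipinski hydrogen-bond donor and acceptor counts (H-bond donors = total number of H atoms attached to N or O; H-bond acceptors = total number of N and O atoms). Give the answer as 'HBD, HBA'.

0, 1

Donors: find every N or O and count the H atoms it carries.
  atom 9 (O): bond orders sum to 2 → 0 H
Lipinski HBD = 0.
Acceptors: N atoms = 0, O atoms = 1 → HBA = 1.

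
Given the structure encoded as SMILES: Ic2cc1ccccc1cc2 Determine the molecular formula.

Walk through each heavy atom and fill implicit hydrogens from standard valence (C 4, N 3, O 2, S 2, halogen 1); for lowercase aromatic atoms, an aromatic c carries 1 H when it has two neighbours and 0 H with three, and aromatic n carries 0 H:
  atom 1: I (halogen, monovalent) → 0 H
  atom 2: aromatic c, 3 neighbours → 0 H
  atom 3: aromatic c, 2 neighbours → 1 H
  atom 4: aromatic c, 3 neighbours → 0 H
  atom 5: aromatic c, 2 neighbours → 1 H
  atom 6: aromatic c, 2 neighbours → 1 H
  atom 7: aromatic c, 2 neighbours → 1 H
  atom 8: aromatic c, 2 neighbours → 1 H
  atom 9: aromatic c, 3 neighbours → 0 H
  atom 10: aromatic c, 2 neighbours → 1 H
  atom 11: aromatic c, 2 neighbours → 1 H
Totals → C:10, H:7, I:1.
In Hill order: C10H7I.

C10H7I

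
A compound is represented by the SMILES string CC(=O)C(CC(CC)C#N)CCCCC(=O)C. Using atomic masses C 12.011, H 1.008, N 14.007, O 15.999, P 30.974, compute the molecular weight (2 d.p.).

237.34 g/mol

First, the molecular formula is C14H23NO2 (counting implicit H from valence).
  C: 14 × 12.011 = 168.154
  H: 23 × 1.008 = 23.184
  N: 1 × 14.007 = 14.007
  O: 2 × 15.999 = 31.998
Sum: 14×12.011 + 23×1.008 + 1×14.007 + 2×15.999 = 237.343 → 237.34 g/mol.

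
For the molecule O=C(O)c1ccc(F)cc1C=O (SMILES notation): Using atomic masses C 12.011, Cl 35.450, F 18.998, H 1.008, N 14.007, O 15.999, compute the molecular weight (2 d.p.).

First, the molecular formula is C8H5FO3 (counting implicit H from valence).
  C: 8 × 12.011 = 96.088
  F: 1 × 18.998 = 18.998
  H: 5 × 1.008 = 5.040
  O: 3 × 15.999 = 47.997
Sum: 8×12.011 + 1×18.998 + 5×1.008 + 3×15.999 = 168.123 → 168.12 g/mol.

168.12 g/mol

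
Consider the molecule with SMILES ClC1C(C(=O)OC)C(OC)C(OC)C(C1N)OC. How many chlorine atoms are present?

Scan the SMILES for Cl atoms (remember two-letter symbols like Cl and Br are single atoms).
Chlorine count: 1.

1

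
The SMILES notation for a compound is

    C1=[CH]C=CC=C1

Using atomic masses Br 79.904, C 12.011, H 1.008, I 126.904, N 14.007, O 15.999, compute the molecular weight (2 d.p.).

First, the molecular formula is C6H6 (counting implicit H from valence).
  C: 6 × 12.011 = 72.066
  H: 6 × 1.008 = 6.048
Sum: 6×12.011 + 6×1.008 = 78.114 → 78.11 g/mol.

78.11 g/mol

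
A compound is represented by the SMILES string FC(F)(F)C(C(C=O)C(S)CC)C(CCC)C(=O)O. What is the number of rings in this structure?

0

In SMILES, each pair of matching ring-closure digits denotes one ring-closing bond; the number of such bonds equals the number of independent rings.
Ring-closure bonds here: 0.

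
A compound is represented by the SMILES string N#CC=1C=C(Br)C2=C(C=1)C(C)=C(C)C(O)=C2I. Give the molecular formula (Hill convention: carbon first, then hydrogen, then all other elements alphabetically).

Walk through each heavy atom and fill implicit hydrogens from standard valence (C 4, N 3, O 2, S 2, halogen 1):
  atom 1: N, bond orders sum to 3 (valence 3) → 0 H
  atom 2: C, bond orders sum to 4 (valence 4) → 0 H
  atom 3: C, bond orders sum to 4 (valence 4) → 0 H
  atom 4: C, bond orders sum to 3 (valence 4) → 1 H
  atom 5: C, bond orders sum to 4 (valence 4) → 0 H
  atom 6: Br (halogen, monovalent) → 0 H
  atom 7: C, bond orders sum to 4 (valence 4) → 0 H
  atom 8: C, bond orders sum to 4 (valence 4) → 0 H
  atom 9: C, bond orders sum to 3 (valence 4) → 1 H
  atom 10: C, bond orders sum to 4 (valence 4) → 0 H
  atom 11: C, bond orders sum to 1 (valence 4) → 3 H
  atom 12: C, bond orders sum to 4 (valence 4) → 0 H
  atom 13: C, bond orders sum to 1 (valence 4) → 3 H
  atom 14: C, bond orders sum to 4 (valence 4) → 0 H
  atom 15: O, bond orders sum to 1 (valence 2) → 1 H
  atom 16: C, bond orders sum to 4 (valence 4) → 0 H
  atom 17: I (halogen, monovalent) → 0 H
Totals → C:13, H:9, Br:1, I:1, N:1, O:1.

C13H9BrINO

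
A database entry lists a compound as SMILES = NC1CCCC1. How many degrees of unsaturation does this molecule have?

Molecular formula: C5H11N.
DoU = (2C + 2 + N − H − X) / 2, where X is the halogen count and O/S are ignored.
    = (2·5 + 2 + 1 − 11 − 0) / 2 = 2 / 2 = 1.

1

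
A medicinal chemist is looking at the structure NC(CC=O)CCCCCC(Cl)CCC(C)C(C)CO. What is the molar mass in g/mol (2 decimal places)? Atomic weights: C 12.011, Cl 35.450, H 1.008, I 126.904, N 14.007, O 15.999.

305.89 g/mol

First, the molecular formula is C16H32ClNO2 (counting implicit H from valence).
  C: 16 × 12.011 = 192.176
  Cl: 1 × 35.450 = 35.450
  H: 32 × 1.008 = 32.256
  N: 1 × 14.007 = 14.007
  O: 2 × 15.999 = 31.998
Sum: 16×12.011 + 1×35.450 + 32×1.008 + 1×14.007 + 2×15.999 = 305.887 → 305.89 g/mol.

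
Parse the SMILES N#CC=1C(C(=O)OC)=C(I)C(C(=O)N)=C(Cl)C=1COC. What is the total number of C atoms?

Count every carbon token in the SMILES (each C, including those in ring-closure positions and inside branches).
Carbon count: 12.

12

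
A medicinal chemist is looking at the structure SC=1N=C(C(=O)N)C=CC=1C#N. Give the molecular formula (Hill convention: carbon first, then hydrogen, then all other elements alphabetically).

Walk through each heavy atom and fill implicit hydrogens from standard valence (C 4, N 3, O 2, S 2, halogen 1):
  atom 1: S, bond orders sum to 1 (valence 2) → 1 H
  atom 2: C, bond orders sum to 4 (valence 4) → 0 H
  atom 3: N, bond orders sum to 3 (valence 3) → 0 H
  atom 4: C, bond orders sum to 4 (valence 4) → 0 H
  atom 5: C, bond orders sum to 4 (valence 4) → 0 H
  atom 6: O, bond orders sum to 2 (valence 2) → 0 H
  atom 7: N, bond orders sum to 1 (valence 3) → 2 H
  atom 8: C, bond orders sum to 3 (valence 4) → 1 H
  atom 9: C, bond orders sum to 3 (valence 4) → 1 H
  atom 10: C, bond orders sum to 4 (valence 4) → 0 H
  atom 11: C, bond orders sum to 4 (valence 4) → 0 H
  atom 12: N, bond orders sum to 3 (valence 3) → 0 H
Totals → C:7, H:5, N:3, O:1, S:1.

C7H5N3OS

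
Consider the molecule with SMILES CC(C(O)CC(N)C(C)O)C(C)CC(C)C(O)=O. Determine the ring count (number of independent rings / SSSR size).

0

In SMILES, each pair of matching ring-closure digits denotes one ring-closing bond; the number of such bonds equals the number of independent rings.
Ring-closure bonds here: 0.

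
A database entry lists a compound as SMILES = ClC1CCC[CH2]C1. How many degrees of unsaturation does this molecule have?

Degree of unsaturation = (number of rings) + (number of π bonds).
Ring closures in the SMILES: 1.
π bonds: none → 0 DoU from unsaturation.
Total DoU = 1 + 0 = 1.

1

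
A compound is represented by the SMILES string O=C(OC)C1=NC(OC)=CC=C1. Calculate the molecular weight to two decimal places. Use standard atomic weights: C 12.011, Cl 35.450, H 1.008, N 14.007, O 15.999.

167.16 g/mol

First, the molecular formula is C8H9NO3 (counting implicit H from valence).
  C: 8 × 12.011 = 96.088
  H: 9 × 1.008 = 9.072
  N: 1 × 14.007 = 14.007
  O: 3 × 15.999 = 47.997
Sum: 8×12.011 + 9×1.008 + 1×14.007 + 3×15.999 = 167.164 → 167.16 g/mol.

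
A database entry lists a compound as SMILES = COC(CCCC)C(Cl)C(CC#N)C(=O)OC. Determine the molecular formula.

Walk through each heavy atom and fill implicit hydrogens from standard valence (C 4, N 3, O 2, S 2, halogen 1):
  atom 1: C, bond orders sum to 1 (valence 4) → 3 H
  atom 2: O, bond orders sum to 2 (valence 2) → 0 H
  atom 3: C, bond orders sum to 3 (valence 4) → 1 H
  atom 4: C, bond orders sum to 2 (valence 4) → 2 H
  atom 5: C, bond orders sum to 2 (valence 4) → 2 H
  atom 6: C, bond orders sum to 2 (valence 4) → 2 H
  atom 7: C, bond orders sum to 1 (valence 4) → 3 H
  atom 8: C, bond orders sum to 3 (valence 4) → 1 H
  atom 9: Cl (halogen, monovalent) → 0 H
  atom 10: C, bond orders sum to 3 (valence 4) → 1 H
  atom 11: C, bond orders sum to 2 (valence 4) → 2 H
  atom 12: C, bond orders sum to 4 (valence 4) → 0 H
  atom 13: N, bond orders sum to 3 (valence 3) → 0 H
  atom 14: C, bond orders sum to 4 (valence 4) → 0 H
  atom 15: O, bond orders sum to 2 (valence 2) → 0 H
  atom 16: O, bond orders sum to 2 (valence 2) → 0 H
  atom 17: C, bond orders sum to 1 (valence 4) → 3 H
Totals → C:12, H:20, Cl:1, N:1, O:3.

C12H20ClNO3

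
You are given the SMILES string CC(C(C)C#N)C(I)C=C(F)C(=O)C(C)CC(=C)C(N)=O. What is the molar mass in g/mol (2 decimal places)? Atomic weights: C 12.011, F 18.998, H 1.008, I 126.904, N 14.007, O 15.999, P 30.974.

First, the molecular formula is C15H20FIN2O2 (counting implicit H from valence).
  C: 15 × 12.011 = 180.165
  F: 1 × 18.998 = 18.998
  H: 20 × 1.008 = 20.160
  I: 1 × 126.904 = 126.904
  N: 2 × 14.007 = 28.014
  O: 2 × 15.999 = 31.998
Sum: 15×12.011 + 1×18.998 + 20×1.008 + 1×126.904 + 2×14.007 + 2×15.999 = 406.239 → 406.24 g/mol.

406.24 g/mol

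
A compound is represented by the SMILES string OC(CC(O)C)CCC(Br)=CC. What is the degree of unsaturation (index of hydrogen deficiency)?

Molecular formula: C9H17BrO2.
DoU = (2C + 2 + N − H − X) / 2, where X is the halogen count and O/S are ignored.
    = (2·9 + 2 + 0 − 17 − 1) / 2 = 2 / 2 = 1.

1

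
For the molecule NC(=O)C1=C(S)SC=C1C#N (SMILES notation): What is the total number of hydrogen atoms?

Walk through each heavy atom and fill implicit hydrogens from standard valence (C 4, N 3, O 2, S 2, halogen 1):
  atom 1: N, bond orders sum to 1 (valence 3) → 2 H
  atom 2: C, bond orders sum to 4 (valence 4) → 0 H
  atom 3: O, bond orders sum to 2 (valence 2) → 0 H
  atom 4: C, bond orders sum to 4 (valence 4) → 0 H
  atom 5: C, bond orders sum to 4 (valence 4) → 0 H
  atom 6: S, bond orders sum to 1 (valence 2) → 1 H
  atom 7: S, bond orders sum to 2 (valence 2) → 0 H
  atom 8: C, bond orders sum to 3 (valence 4) → 1 H
  atom 9: C, bond orders sum to 4 (valence 4) → 0 H
  atom 10: C, bond orders sum to 4 (valence 4) → 0 H
  atom 11: N, bond orders sum to 3 (valence 3) → 0 H
Total hydrogens: 4.

4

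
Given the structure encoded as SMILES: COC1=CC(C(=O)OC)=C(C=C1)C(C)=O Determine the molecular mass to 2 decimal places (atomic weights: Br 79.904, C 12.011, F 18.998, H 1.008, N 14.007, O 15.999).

First, the molecular formula is C11H12O4 (counting implicit H from valence).
  C: 11 × 12.011 = 132.121
  H: 12 × 1.008 = 12.096
  O: 4 × 15.999 = 63.996
Sum: 11×12.011 + 12×1.008 + 4×15.999 = 208.213 → 208.21 g/mol.

208.21 g/mol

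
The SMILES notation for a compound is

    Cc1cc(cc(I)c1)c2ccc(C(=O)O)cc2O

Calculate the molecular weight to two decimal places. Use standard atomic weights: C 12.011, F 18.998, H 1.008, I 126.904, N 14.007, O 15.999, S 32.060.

First, the molecular formula is C14H11IO3 (counting implicit H from valence).
  C: 14 × 12.011 = 168.154
  H: 11 × 1.008 = 11.088
  I: 1 × 126.904 = 126.904
  O: 3 × 15.999 = 47.997
Sum: 14×12.011 + 11×1.008 + 1×126.904 + 3×15.999 = 354.143 → 354.14 g/mol.

354.14 g/mol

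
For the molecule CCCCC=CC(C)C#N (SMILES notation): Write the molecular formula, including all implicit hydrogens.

Walk through each heavy atom and fill implicit hydrogens from standard valence (C 4, N 3, O 2, S 2, halogen 1):
  atom 1: C, bond orders sum to 1 (valence 4) → 3 H
  atom 2: C, bond orders sum to 2 (valence 4) → 2 H
  atom 3: C, bond orders sum to 2 (valence 4) → 2 H
  atom 4: C, bond orders sum to 2 (valence 4) → 2 H
  atom 5: C, bond orders sum to 3 (valence 4) → 1 H
  atom 6: C, bond orders sum to 3 (valence 4) → 1 H
  atom 7: C, bond orders sum to 3 (valence 4) → 1 H
  atom 8: C, bond orders sum to 1 (valence 4) → 3 H
  atom 9: C, bond orders sum to 4 (valence 4) → 0 H
  atom 10: N, bond orders sum to 3 (valence 3) → 0 H
Totals → C:9, H:15, N:1.
In Hill order: C9H15N.

C9H15N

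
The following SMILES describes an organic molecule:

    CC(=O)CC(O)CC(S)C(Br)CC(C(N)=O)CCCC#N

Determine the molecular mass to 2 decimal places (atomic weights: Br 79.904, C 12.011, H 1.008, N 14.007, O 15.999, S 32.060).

379.31 g/mol

First, the molecular formula is C14H23BrN2O3S (counting implicit H from valence).
  Br: 1 × 79.904 = 79.904
  C: 14 × 12.011 = 168.154
  H: 23 × 1.008 = 23.184
  N: 2 × 14.007 = 28.014
  O: 3 × 15.999 = 47.997
  S: 1 × 32.060 = 32.060
Sum: 1×79.904 + 14×12.011 + 23×1.008 + 2×14.007 + 3×15.999 + 1×32.060 = 379.313 → 379.31 g/mol.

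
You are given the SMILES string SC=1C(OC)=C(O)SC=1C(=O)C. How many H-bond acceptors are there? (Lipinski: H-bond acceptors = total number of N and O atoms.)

3

N atoms: 0; O atoms: 3.
Lipinski HBA = 0 + 3 = 3.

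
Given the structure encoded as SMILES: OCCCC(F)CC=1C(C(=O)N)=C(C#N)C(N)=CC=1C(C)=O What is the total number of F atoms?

Scan the SMILES for F atoms (remember two-letter symbols like Cl and Br are single atoms).
Fluorine count: 1.

1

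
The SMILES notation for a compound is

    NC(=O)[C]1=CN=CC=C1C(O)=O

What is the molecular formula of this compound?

Walk through each heavy atom and fill implicit hydrogens from standard valence (C 4, N 3, O 2, S 2, halogen 1):
  atom 1: N, bond orders sum to 1 (valence 3) → 2 H
  atom 2: C, bond orders sum to 4 (valence 4) → 0 H
  atom 3: O, bond orders sum to 2 (valence 2) → 0 H
  atom 4: C with explicit H count 0
  atom 5: C, bond orders sum to 3 (valence 4) → 1 H
  atom 6: N, bond orders sum to 3 (valence 3) → 0 H
  atom 7: C, bond orders sum to 3 (valence 4) → 1 H
  atom 8: C, bond orders sum to 3 (valence 4) → 1 H
  atom 9: C, bond orders sum to 4 (valence 4) → 0 H
  atom 10: C, bond orders sum to 4 (valence 4) → 0 H
  atom 11: O, bond orders sum to 1 (valence 2) → 1 H
  atom 12: O, bond orders sum to 2 (valence 2) → 0 H
Totals → C:7, H:6, N:2, O:3.
In Hill order: C7H6N2O3.

C7H6N2O3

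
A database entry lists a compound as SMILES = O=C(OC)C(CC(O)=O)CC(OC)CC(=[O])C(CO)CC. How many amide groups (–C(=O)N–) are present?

0

Scan the SMILES for the amide motif — none present.
Groups that are present: 1 carboxylic acid, 1 ester, 1 ether, 1 hydroxyl, 1 ketone.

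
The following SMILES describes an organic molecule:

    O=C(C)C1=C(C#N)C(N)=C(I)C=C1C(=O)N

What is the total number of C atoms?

10

Count every carbon token in the SMILES (each C, including those in ring-closure positions and inside branches).
Carbon count: 10.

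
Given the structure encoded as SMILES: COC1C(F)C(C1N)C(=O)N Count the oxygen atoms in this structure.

Scan the SMILES for O atoms (remember two-letter symbols like Cl and Br are single atoms).
Oxygen count: 2.

2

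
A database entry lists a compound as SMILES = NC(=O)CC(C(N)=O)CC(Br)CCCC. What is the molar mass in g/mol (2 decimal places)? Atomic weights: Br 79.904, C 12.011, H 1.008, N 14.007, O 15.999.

First, the molecular formula is C10H19BrN2O2 (counting implicit H from valence).
  Br: 1 × 79.904 = 79.904
  C: 10 × 12.011 = 120.110
  H: 19 × 1.008 = 19.152
  N: 2 × 14.007 = 28.014
  O: 2 × 15.999 = 31.998
Sum: 1×79.904 + 10×12.011 + 19×1.008 + 2×14.007 + 2×15.999 = 279.178 → 279.18 g/mol.

279.18 g/mol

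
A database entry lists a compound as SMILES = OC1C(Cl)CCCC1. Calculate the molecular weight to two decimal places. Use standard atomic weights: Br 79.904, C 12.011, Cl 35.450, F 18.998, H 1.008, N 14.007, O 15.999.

134.60 g/mol

First, the molecular formula is C6H11ClO (counting implicit H from valence).
  C: 6 × 12.011 = 72.066
  Cl: 1 × 35.450 = 35.450
  H: 11 × 1.008 = 11.088
  O: 1 × 15.999 = 15.999
Sum: 6×12.011 + 1×35.450 + 11×1.008 + 1×15.999 = 134.603 → 134.60 g/mol.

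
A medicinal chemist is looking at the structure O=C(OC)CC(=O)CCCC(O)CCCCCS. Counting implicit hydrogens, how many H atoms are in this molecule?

Walk through each heavy atom and fill implicit hydrogens from standard valence (C 4, N 3, O 2, S 2, halogen 1):
  atom 1: O, bond orders sum to 2 (valence 2) → 0 H
  atom 2: C, bond orders sum to 4 (valence 4) → 0 H
  atom 3: O, bond orders sum to 2 (valence 2) → 0 H
  atom 4: C, bond orders sum to 1 (valence 4) → 3 H
  atom 5: C, bond orders sum to 2 (valence 4) → 2 H
  atom 6: C, bond orders sum to 4 (valence 4) → 0 H
  atom 7: O, bond orders sum to 2 (valence 2) → 0 H
  atom 8: C, bond orders sum to 2 (valence 4) → 2 H
  atom 9: C, bond orders sum to 2 (valence 4) → 2 H
  atom 10: C, bond orders sum to 2 (valence 4) → 2 H
  atom 11: C, bond orders sum to 3 (valence 4) → 1 H
  atom 12: O, bond orders sum to 1 (valence 2) → 1 H
  atom 13: C, bond orders sum to 2 (valence 4) → 2 H
  atom 14: C, bond orders sum to 2 (valence 4) → 2 H
  atom 15: C, bond orders sum to 2 (valence 4) → 2 H
  atom 16: C, bond orders sum to 2 (valence 4) → 2 H
  atom 17: C, bond orders sum to 2 (valence 4) → 2 H
  atom 18: S, bond orders sum to 1 (valence 2) → 1 H
Total hydrogens: 24.

24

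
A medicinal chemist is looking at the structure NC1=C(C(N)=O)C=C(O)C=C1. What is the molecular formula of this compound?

Walk through each heavy atom and fill implicit hydrogens from standard valence (C 4, N 3, O 2, S 2, halogen 1):
  atom 1: N, bond orders sum to 1 (valence 3) → 2 H
  atom 2: C, bond orders sum to 4 (valence 4) → 0 H
  atom 3: C, bond orders sum to 4 (valence 4) → 0 H
  atom 4: C, bond orders sum to 4 (valence 4) → 0 H
  atom 5: N, bond orders sum to 1 (valence 3) → 2 H
  atom 6: O, bond orders sum to 2 (valence 2) → 0 H
  atom 7: C, bond orders sum to 3 (valence 4) → 1 H
  atom 8: C, bond orders sum to 4 (valence 4) → 0 H
  atom 9: O, bond orders sum to 1 (valence 2) → 1 H
  atom 10: C, bond orders sum to 3 (valence 4) → 1 H
  atom 11: C, bond orders sum to 3 (valence 4) → 1 H
Totals → C:7, H:8, N:2, O:2.
In Hill order: C7H8N2O2.

C7H8N2O2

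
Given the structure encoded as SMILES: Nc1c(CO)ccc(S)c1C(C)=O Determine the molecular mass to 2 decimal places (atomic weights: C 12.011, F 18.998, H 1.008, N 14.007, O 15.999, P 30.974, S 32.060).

First, the molecular formula is C9H11NO2S (counting implicit H from valence).
  C: 9 × 12.011 = 108.099
  H: 11 × 1.008 = 11.088
  N: 1 × 14.007 = 14.007
  O: 2 × 15.999 = 31.998
  S: 1 × 32.060 = 32.060
Sum: 9×12.011 + 11×1.008 + 1×14.007 + 2×15.999 + 1×32.060 = 197.252 → 197.25 g/mol.

197.25 g/mol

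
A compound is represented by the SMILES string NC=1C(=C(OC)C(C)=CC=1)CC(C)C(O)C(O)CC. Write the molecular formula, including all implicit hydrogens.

C15H25NO3

Walk through each heavy atom and fill implicit hydrogens from standard valence (C 4, N 3, O 2, S 2, halogen 1):
  atom 1: N, bond orders sum to 1 (valence 3) → 2 H
  atom 2: C, bond orders sum to 4 (valence 4) → 0 H
  atom 3: C, bond orders sum to 4 (valence 4) → 0 H
  atom 4: C, bond orders sum to 4 (valence 4) → 0 H
  atom 5: O, bond orders sum to 2 (valence 2) → 0 H
  atom 6: C, bond orders sum to 1 (valence 4) → 3 H
  atom 7: C, bond orders sum to 4 (valence 4) → 0 H
  atom 8: C, bond orders sum to 1 (valence 4) → 3 H
  atom 9: C, bond orders sum to 3 (valence 4) → 1 H
  atom 10: C, bond orders sum to 3 (valence 4) → 1 H
  atom 11: C, bond orders sum to 2 (valence 4) → 2 H
  atom 12: C, bond orders sum to 3 (valence 4) → 1 H
  atom 13: C, bond orders sum to 1 (valence 4) → 3 H
  atom 14: C, bond orders sum to 3 (valence 4) → 1 H
  atom 15: O, bond orders sum to 1 (valence 2) → 1 H
  atom 16: C, bond orders sum to 3 (valence 4) → 1 H
  atom 17: O, bond orders sum to 1 (valence 2) → 1 H
  atom 18: C, bond orders sum to 2 (valence 4) → 2 H
  atom 19: C, bond orders sum to 1 (valence 4) → 3 H
Totals → C:15, H:25, N:1, O:3.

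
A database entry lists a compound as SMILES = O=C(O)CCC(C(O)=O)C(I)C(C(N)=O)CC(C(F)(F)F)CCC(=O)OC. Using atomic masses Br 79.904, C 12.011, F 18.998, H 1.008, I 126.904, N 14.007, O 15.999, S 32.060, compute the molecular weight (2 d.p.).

511.23 g/mol

First, the molecular formula is C15H21F3INO7 (counting implicit H from valence).
  C: 15 × 12.011 = 180.165
  F: 3 × 18.998 = 56.994
  H: 21 × 1.008 = 21.168
  I: 1 × 126.904 = 126.904
  N: 1 × 14.007 = 14.007
  O: 7 × 15.999 = 111.993
Sum: 15×12.011 + 3×18.998 + 21×1.008 + 1×126.904 + 1×14.007 + 7×15.999 = 511.231 → 511.23 g/mol.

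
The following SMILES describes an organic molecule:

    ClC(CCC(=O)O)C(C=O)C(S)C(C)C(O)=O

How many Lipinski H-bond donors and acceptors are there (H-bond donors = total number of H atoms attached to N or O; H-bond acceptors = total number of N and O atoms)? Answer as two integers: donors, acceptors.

Donors: find every N or O and count the H atoms it carries.
  atom 6 (O): bond orders sum to 2 → 0 H
  atom 7 (O): bond orders sum to 1 → 1 H
  atom 10 (O): bond orders sum to 2 → 0 H
  atom 16 (O): bond orders sum to 1 → 1 H
  atom 17 (O): bond orders sum to 2 → 0 H
Lipinski HBD = 2.
Acceptors: N atoms = 0, O atoms = 5 → HBA = 5.

2, 5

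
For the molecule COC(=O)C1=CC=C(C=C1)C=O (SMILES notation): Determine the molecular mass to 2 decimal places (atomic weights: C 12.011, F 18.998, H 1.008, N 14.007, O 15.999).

164.16 g/mol

First, the molecular formula is C9H8O3 (counting implicit H from valence).
  C: 9 × 12.011 = 108.099
  H: 8 × 1.008 = 8.064
  O: 3 × 15.999 = 47.997
Sum: 9×12.011 + 8×1.008 + 3×15.999 = 164.160 → 164.16 g/mol.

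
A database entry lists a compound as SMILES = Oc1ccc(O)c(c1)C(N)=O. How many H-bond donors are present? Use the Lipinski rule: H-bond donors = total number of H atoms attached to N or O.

4

Donors: find every N or O and count the H atoms it carries.
  atom 1 (O): bond orders sum to 1 → 1 H
  atom 6 (O): bond orders sum to 1 → 1 H
  atom 10 (N): bond orders sum to 1 → 2 H
  atom 11 (O): bond orders sum to 2 → 0 H
Lipinski HBD = 4.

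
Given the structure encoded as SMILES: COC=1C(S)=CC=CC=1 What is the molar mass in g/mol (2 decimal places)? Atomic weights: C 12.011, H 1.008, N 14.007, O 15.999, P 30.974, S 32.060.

140.20 g/mol

First, the molecular formula is C7H8OS (counting implicit H from valence).
  C: 7 × 12.011 = 84.077
  H: 8 × 1.008 = 8.064
  O: 1 × 15.999 = 15.999
  S: 1 × 32.060 = 32.060
Sum: 7×12.011 + 8×1.008 + 1×15.999 + 1×32.060 = 140.200 → 140.20 g/mol.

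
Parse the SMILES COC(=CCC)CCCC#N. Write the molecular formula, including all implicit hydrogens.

C9H15NO

Walk through each heavy atom and fill implicit hydrogens from standard valence (C 4, N 3, O 2, S 2, halogen 1):
  atom 1: C, bond orders sum to 1 (valence 4) → 3 H
  atom 2: O, bond orders sum to 2 (valence 2) → 0 H
  atom 3: C, bond orders sum to 4 (valence 4) → 0 H
  atom 4: C, bond orders sum to 3 (valence 4) → 1 H
  atom 5: C, bond orders sum to 2 (valence 4) → 2 H
  atom 6: C, bond orders sum to 1 (valence 4) → 3 H
  atom 7: C, bond orders sum to 2 (valence 4) → 2 H
  atom 8: C, bond orders sum to 2 (valence 4) → 2 H
  atom 9: C, bond orders sum to 2 (valence 4) → 2 H
  atom 10: C, bond orders sum to 4 (valence 4) → 0 H
  atom 11: N, bond orders sum to 3 (valence 3) → 0 H
Totals → C:9, H:15, N:1, O:1.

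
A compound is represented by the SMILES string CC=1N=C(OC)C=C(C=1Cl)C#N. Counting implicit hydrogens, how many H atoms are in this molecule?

7

Walk through each heavy atom and fill implicit hydrogens from standard valence (C 4, N 3, O 2, S 2, halogen 1):
  atom 1: C, bond orders sum to 1 (valence 4) → 3 H
  atom 2: C, bond orders sum to 4 (valence 4) → 0 H
  atom 3: N, bond orders sum to 3 (valence 3) → 0 H
  atom 4: C, bond orders sum to 4 (valence 4) → 0 H
  atom 5: O, bond orders sum to 2 (valence 2) → 0 H
  atom 6: C, bond orders sum to 1 (valence 4) → 3 H
  atom 7: C, bond orders sum to 3 (valence 4) → 1 H
  atom 8: C, bond orders sum to 4 (valence 4) → 0 H
  atom 9: C, bond orders sum to 4 (valence 4) → 0 H
  atom 10: Cl (halogen, monovalent) → 0 H
  atom 11: C, bond orders sum to 4 (valence 4) → 0 H
  atom 12: N, bond orders sum to 3 (valence 3) → 0 H
Total hydrogens: 7.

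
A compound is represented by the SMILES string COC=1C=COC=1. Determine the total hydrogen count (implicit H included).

6

Walk through each heavy atom and fill implicit hydrogens from standard valence (C 4, N 3, O 2, S 2, halogen 1):
  atom 1: C, bond orders sum to 1 (valence 4) → 3 H
  atom 2: O, bond orders sum to 2 (valence 2) → 0 H
  atom 3: C, bond orders sum to 4 (valence 4) → 0 H
  atom 4: C, bond orders sum to 3 (valence 4) → 1 H
  atom 5: C, bond orders sum to 3 (valence 4) → 1 H
  atom 6: O, bond orders sum to 2 (valence 2) → 0 H
  atom 7: C, bond orders sum to 3 (valence 4) → 1 H
Total hydrogens: 6.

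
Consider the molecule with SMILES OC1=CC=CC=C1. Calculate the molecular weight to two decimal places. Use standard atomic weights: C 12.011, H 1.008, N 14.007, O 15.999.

94.11 g/mol

First, the molecular formula is C6H6O (counting implicit H from valence).
  C: 6 × 12.011 = 72.066
  H: 6 × 1.008 = 6.048
  O: 1 × 15.999 = 15.999
Sum: 6×12.011 + 6×1.008 + 1×15.999 = 94.113 → 94.11 g/mol.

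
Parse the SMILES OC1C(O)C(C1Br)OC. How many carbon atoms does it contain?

5

Count every carbon token in the SMILES (each C, including those in ring-closure positions and inside branches).
Carbon count: 5.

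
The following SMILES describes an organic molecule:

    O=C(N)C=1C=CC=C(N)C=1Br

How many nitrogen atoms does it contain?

2

Scan the SMILES for N atoms (remember two-letter symbols like Cl and Br are single atoms).
Nitrogen count: 2.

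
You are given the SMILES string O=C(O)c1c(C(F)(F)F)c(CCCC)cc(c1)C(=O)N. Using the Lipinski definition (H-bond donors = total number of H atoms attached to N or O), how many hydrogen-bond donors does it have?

Donors: find every N or O and count the H atoms it carries.
  atom 1 (O): bond orders sum to 2 → 0 H
  atom 3 (O): bond orders sum to 1 → 1 H
  atom 19 (O): bond orders sum to 2 → 0 H
  atom 20 (N): bond orders sum to 1 → 2 H
Lipinski HBD = 3.

3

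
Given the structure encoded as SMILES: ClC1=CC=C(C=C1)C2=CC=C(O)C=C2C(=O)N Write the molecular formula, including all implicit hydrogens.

Walk through each heavy atom and fill implicit hydrogens from standard valence (C 4, N 3, O 2, S 2, halogen 1):
  atom 1: Cl (halogen, monovalent) → 0 H
  atom 2: C, bond orders sum to 4 (valence 4) → 0 H
  atom 3: C, bond orders sum to 3 (valence 4) → 1 H
  atom 4: C, bond orders sum to 3 (valence 4) → 1 H
  atom 5: C, bond orders sum to 4 (valence 4) → 0 H
  atom 6: C, bond orders sum to 3 (valence 4) → 1 H
  atom 7: C, bond orders sum to 3 (valence 4) → 1 H
  atom 8: C, bond orders sum to 4 (valence 4) → 0 H
  atom 9: C, bond orders sum to 3 (valence 4) → 1 H
  atom 10: C, bond orders sum to 3 (valence 4) → 1 H
  atom 11: C, bond orders sum to 4 (valence 4) → 0 H
  atom 12: O, bond orders sum to 1 (valence 2) → 1 H
  atom 13: C, bond orders sum to 3 (valence 4) → 1 H
  atom 14: C, bond orders sum to 4 (valence 4) → 0 H
  atom 15: C, bond orders sum to 4 (valence 4) → 0 H
  atom 16: O, bond orders sum to 2 (valence 2) → 0 H
  atom 17: N, bond orders sum to 1 (valence 3) → 2 H
Totals → C:13, H:10, Cl:1, N:1, O:2.

C13H10ClNO2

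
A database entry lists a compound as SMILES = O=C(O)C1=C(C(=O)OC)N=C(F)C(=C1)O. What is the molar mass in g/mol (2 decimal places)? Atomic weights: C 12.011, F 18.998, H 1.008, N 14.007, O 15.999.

215.14 g/mol

First, the molecular formula is C8H6FNO5 (counting implicit H from valence).
  C: 8 × 12.011 = 96.088
  F: 1 × 18.998 = 18.998
  H: 6 × 1.008 = 6.048
  N: 1 × 14.007 = 14.007
  O: 5 × 15.999 = 79.995
Sum: 8×12.011 + 1×18.998 + 6×1.008 + 1×14.007 + 5×15.999 = 215.136 → 215.14 g/mol.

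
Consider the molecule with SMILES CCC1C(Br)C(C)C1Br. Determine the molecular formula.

Walk through each heavy atom and fill implicit hydrogens from standard valence (C 4, N 3, O 2, S 2, halogen 1):
  atom 1: C, bond orders sum to 1 (valence 4) → 3 H
  atom 2: C, bond orders sum to 2 (valence 4) → 2 H
  atom 3: C, bond orders sum to 3 (valence 4) → 1 H
  atom 4: C, bond orders sum to 3 (valence 4) → 1 H
  atom 5: Br (halogen, monovalent) → 0 H
  atom 6: C, bond orders sum to 3 (valence 4) → 1 H
  atom 7: C, bond orders sum to 1 (valence 4) → 3 H
  atom 8: C, bond orders sum to 3 (valence 4) → 1 H
  atom 9: Br (halogen, monovalent) → 0 H
Totals → C:7, H:12, Br:2.

C7H12Br2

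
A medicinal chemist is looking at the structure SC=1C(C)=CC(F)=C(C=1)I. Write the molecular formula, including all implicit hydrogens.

C7H6FIS

Walk through each heavy atom and fill implicit hydrogens from standard valence (C 4, N 3, O 2, S 2, halogen 1):
  atom 1: S, bond orders sum to 1 (valence 2) → 1 H
  atom 2: C, bond orders sum to 4 (valence 4) → 0 H
  atom 3: C, bond orders sum to 4 (valence 4) → 0 H
  atom 4: C, bond orders sum to 1 (valence 4) → 3 H
  atom 5: C, bond orders sum to 3 (valence 4) → 1 H
  atom 6: C, bond orders sum to 4 (valence 4) → 0 H
  atom 7: F (halogen, monovalent) → 0 H
  atom 8: C, bond orders sum to 4 (valence 4) → 0 H
  atom 9: C, bond orders sum to 3 (valence 4) → 1 H
  atom 10: I (halogen, monovalent) → 0 H
Totals → C:7, H:6, F:1, I:1, S:1.
In Hill order: C7H6FIS.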